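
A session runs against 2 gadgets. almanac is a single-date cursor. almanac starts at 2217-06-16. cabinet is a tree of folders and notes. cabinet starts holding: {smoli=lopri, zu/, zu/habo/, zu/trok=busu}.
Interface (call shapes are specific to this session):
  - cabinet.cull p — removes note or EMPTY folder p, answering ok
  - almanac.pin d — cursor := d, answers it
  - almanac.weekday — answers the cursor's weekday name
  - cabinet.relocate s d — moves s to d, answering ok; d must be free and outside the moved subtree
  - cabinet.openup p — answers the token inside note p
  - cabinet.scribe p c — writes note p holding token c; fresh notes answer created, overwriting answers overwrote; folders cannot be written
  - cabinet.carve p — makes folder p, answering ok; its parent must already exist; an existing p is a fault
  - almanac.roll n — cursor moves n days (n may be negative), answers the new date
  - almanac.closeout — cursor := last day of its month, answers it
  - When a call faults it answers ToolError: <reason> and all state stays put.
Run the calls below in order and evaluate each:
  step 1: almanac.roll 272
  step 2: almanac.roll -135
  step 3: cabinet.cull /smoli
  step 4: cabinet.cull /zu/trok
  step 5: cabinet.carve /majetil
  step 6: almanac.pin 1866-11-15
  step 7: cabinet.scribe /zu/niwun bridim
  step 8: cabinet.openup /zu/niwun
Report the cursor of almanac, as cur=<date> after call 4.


Answer: cur=2217-10-31

Derivation:
-> almanac.roll(n: 272)
<- 2218-03-15
-> almanac.roll(n: -135)
<- 2217-10-31
-> cabinet.cull(p: /smoli)
<- ok
-> cabinet.cull(p: /zu/trok)
<- ok
-> cabinet.carve(p: /majetil)
<- ok
-> almanac.pin(d: 1866-11-15)
<- 1866-11-15
-> cabinet.scribe(p: /zu/niwun, c: bridim)
<- created
-> cabinet.openup(p: /zu/niwun)
<- bridim


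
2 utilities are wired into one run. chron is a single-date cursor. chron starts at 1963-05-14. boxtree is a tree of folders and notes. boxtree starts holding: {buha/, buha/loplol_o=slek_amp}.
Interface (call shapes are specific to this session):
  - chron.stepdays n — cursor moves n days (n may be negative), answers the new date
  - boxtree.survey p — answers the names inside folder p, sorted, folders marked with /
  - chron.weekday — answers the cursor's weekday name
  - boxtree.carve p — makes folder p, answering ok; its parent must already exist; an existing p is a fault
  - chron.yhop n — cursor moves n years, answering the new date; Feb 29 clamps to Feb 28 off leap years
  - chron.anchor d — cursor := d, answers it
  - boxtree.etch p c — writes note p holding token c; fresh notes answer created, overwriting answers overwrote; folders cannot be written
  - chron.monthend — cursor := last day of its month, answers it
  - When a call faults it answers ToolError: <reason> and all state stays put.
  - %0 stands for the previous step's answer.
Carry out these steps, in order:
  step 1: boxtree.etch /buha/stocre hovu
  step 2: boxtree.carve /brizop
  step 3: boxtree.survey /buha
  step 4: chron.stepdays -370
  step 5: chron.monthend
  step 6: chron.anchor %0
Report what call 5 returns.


Answer: 1962-05-31

Derivation:
Act: etch[/buha/stocre; hovu]
Obs: created
Act: carve[/brizop]
Obs: ok
Act: survey[/buha]
Obs: [loplol_o, stocre]
Act: stepdays[-370]
Obs: 1962-05-09
Act: monthend[]
Obs: 1962-05-31
Act: anchor[%0]
Obs: 1962-05-31


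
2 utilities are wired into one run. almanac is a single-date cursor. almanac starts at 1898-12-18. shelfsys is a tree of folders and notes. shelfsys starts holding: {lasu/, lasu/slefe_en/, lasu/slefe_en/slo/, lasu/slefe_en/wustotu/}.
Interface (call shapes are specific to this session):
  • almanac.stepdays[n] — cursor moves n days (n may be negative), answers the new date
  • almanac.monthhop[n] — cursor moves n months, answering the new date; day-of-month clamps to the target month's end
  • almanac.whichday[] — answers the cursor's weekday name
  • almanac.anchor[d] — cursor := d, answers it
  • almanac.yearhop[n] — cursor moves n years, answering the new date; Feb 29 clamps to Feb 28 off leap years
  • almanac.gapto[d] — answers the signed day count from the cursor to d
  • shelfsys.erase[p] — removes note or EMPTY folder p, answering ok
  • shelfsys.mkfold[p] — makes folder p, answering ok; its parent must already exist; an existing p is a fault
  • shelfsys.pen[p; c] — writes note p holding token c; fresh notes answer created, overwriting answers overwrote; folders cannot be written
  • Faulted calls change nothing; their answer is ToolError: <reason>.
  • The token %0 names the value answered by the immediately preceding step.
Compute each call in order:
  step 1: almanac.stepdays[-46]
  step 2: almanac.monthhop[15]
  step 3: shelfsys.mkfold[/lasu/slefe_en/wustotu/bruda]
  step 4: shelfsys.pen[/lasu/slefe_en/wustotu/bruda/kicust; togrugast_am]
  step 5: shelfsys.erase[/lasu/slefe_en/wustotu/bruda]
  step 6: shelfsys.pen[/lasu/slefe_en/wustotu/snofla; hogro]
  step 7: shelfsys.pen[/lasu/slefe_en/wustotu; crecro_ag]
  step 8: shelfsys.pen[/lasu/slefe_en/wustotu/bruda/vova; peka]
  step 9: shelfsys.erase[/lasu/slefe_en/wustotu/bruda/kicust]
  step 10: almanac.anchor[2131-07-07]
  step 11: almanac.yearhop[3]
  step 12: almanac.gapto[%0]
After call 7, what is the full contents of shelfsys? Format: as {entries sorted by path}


>> almanac.stepdays(n='-46')
<< 1898-11-02
>> almanac.monthhop(n='15')
<< 1900-02-02
>> shelfsys.mkfold(p='/lasu/slefe_en/wustotu/bruda')
<< ok
>> shelfsys.pen(p='/lasu/slefe_en/wustotu/bruda/kicust', c='togrugast_am')
<< created
>> shelfsys.erase(p='/lasu/slefe_en/wustotu/bruda')
<< ToolError: not empty
>> shelfsys.pen(p='/lasu/slefe_en/wustotu/snofla', c='hogro')
<< created
>> shelfsys.pen(p='/lasu/slefe_en/wustotu', c='crecro_ag')
<< ToolError: is a directory
>> shelfsys.pen(p='/lasu/slefe_en/wustotu/bruda/vova', c='peka')
<< created
>> shelfsys.erase(p='/lasu/slefe_en/wustotu/bruda/kicust')
<< ok
>> almanac.anchor(d='2131-07-07')
<< 2131-07-07
>> almanac.yearhop(n='3')
<< 2134-07-07
>> almanac.gapto(d='%0')
<< 0

Answer: {lasu/, lasu/slefe_en/, lasu/slefe_en/slo/, lasu/slefe_en/wustotu/, lasu/slefe_en/wustotu/bruda/, lasu/slefe_en/wustotu/bruda/kicust=togrugast_am, lasu/slefe_en/wustotu/snofla=hogro}


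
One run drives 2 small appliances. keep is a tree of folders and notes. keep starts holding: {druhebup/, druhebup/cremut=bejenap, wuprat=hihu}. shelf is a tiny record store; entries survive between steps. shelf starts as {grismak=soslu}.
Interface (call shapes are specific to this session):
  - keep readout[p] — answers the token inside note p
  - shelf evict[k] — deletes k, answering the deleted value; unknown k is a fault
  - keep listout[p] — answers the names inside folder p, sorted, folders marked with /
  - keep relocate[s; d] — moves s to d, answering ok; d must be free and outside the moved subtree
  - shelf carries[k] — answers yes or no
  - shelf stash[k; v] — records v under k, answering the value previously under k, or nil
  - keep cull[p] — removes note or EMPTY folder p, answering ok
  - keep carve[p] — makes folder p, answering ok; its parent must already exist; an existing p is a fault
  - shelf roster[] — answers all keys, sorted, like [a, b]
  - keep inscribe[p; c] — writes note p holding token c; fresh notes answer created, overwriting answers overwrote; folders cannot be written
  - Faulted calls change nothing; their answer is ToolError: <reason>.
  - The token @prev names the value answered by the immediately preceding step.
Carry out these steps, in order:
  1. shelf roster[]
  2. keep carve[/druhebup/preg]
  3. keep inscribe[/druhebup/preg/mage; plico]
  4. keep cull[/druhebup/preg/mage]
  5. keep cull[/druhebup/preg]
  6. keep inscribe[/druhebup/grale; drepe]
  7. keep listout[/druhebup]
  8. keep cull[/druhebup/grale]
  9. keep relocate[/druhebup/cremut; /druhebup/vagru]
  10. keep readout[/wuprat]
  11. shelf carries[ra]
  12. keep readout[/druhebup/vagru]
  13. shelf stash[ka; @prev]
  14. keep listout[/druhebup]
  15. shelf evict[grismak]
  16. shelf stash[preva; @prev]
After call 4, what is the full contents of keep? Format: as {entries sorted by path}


Answer: {druhebup/, druhebup/cremut=bejenap, druhebup/preg/, wuprat=hihu}

Derivation:
> shelf roster
= [grismak]
> keep carve p='/druhebup/preg'
= ok
> keep inscribe p='/druhebup/preg/mage' c='plico'
= created
> keep cull p='/druhebup/preg/mage'
= ok
> keep cull p='/druhebup/preg'
= ok
> keep inscribe p='/druhebup/grale' c='drepe'
= created
> keep listout p='/druhebup'
= [cremut, grale]
> keep cull p='/druhebup/grale'
= ok
> keep relocate s='/druhebup/cremut' d='/druhebup/vagru'
= ok
> keep readout p='/wuprat'
= hihu
> shelf carries k='ra'
= no
> keep readout p='/druhebup/vagru'
= bejenap
> shelf stash k='ka' v='@prev'
= nil
> keep listout p='/druhebup'
= [vagru]
> shelf evict k='grismak'
= soslu
> shelf stash k='preva' v='@prev'
= nil


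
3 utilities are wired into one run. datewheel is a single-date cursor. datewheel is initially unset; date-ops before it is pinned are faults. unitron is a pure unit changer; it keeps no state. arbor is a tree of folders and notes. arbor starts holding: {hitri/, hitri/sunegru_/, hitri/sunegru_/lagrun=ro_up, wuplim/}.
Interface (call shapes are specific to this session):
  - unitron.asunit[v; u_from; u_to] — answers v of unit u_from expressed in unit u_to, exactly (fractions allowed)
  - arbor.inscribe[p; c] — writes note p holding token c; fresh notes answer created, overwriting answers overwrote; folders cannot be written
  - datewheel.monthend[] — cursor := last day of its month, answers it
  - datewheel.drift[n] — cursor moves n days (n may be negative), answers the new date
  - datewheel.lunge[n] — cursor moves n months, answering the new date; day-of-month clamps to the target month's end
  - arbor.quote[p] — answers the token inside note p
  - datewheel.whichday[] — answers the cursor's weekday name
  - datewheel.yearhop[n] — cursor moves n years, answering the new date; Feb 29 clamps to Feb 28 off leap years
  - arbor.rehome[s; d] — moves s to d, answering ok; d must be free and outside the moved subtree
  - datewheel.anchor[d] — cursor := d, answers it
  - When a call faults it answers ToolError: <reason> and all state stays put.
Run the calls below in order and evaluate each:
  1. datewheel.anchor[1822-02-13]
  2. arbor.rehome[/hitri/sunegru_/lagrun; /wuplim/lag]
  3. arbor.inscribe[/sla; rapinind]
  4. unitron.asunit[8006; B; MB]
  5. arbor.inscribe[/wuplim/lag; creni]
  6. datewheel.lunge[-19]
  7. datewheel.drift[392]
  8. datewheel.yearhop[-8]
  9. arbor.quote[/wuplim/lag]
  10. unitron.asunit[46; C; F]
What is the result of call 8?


# 1. datewheel.anchor(d→1822-02-13) => 1822-02-13
# 2. arbor.rehome(s→/hitri/sunegru_/lagrun, d→/wuplim/lag) => ok
# 3. arbor.inscribe(p→/sla, c→rapinind) => created
# 4. unitron.asunit(v→8006, u_from→B, u_to→MB) => 4003/500000
# 5. arbor.inscribe(p→/wuplim/lag, c→creni) => overwrote
# 6. datewheel.lunge(n→-19) => 1820-07-13
# 7. datewheel.drift(n→392) => 1821-08-09
# 8. datewheel.yearhop(n→-8) => 1813-08-09
# 9. arbor.quote(p→/wuplim/lag) => creni
# 10. unitron.asunit(v→46, u_from→C, u_to→F) => 574/5

Answer: 1813-08-09


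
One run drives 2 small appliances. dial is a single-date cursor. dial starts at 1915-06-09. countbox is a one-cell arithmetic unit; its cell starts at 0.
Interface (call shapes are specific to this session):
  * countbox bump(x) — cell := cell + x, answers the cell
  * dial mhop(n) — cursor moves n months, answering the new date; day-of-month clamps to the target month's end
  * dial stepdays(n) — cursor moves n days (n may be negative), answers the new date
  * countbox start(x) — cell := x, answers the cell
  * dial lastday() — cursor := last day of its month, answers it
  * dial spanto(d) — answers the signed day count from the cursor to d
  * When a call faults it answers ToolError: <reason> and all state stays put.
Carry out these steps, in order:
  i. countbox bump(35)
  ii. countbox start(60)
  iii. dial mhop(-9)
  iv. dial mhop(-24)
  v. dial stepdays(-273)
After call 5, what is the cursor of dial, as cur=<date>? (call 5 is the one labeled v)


Answer: cur=1911-12-11

Derivation:
==> countbox bump(x='35')
<== 35
==> countbox start(x='60')
<== 60
==> dial mhop(n='-9')
<== 1914-09-09
==> dial mhop(n='-24')
<== 1912-09-09
==> dial stepdays(n='-273')
<== 1911-12-11


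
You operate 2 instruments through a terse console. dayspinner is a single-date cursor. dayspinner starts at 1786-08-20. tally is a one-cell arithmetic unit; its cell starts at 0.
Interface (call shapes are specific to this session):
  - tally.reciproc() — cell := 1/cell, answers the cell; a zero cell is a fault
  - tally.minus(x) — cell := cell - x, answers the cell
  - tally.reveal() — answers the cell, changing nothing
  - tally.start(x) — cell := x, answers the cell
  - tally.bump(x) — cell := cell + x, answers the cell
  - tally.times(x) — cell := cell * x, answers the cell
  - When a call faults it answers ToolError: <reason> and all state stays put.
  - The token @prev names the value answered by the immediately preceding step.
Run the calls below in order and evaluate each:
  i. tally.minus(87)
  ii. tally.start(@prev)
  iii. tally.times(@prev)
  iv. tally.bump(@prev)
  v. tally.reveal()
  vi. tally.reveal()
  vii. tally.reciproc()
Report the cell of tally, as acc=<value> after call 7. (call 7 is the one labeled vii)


Answer: acc=1/15138

Derivation:
Calling tally.minus(x: 87), and observe -87.
Then tally.start(x: @prev), and get -87.
Using tally.times(x: @prev), and see 7569.
Next I call tally.bump(x: @prev): 15138.
I run tally.reveal, yielding 15138.
I run tally.reveal(), — result: 15138.
Now I run tally.reciproc(): 1/15138.


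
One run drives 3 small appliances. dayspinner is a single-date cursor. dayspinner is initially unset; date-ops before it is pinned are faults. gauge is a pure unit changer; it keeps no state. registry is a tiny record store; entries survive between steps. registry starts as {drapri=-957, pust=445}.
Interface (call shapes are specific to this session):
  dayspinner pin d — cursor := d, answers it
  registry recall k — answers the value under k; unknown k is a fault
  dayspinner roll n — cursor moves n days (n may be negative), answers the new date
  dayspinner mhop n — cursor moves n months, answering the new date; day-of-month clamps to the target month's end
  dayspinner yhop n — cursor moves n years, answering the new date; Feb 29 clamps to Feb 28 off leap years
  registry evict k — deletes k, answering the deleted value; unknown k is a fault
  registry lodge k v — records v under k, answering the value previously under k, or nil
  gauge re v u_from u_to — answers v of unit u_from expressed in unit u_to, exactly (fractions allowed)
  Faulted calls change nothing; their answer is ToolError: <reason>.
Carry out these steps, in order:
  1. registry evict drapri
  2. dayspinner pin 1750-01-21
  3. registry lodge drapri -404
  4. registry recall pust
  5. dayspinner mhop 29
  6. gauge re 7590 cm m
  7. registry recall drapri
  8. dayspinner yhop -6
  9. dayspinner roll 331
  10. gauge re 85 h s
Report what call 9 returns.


Answer: 1747-05-18

Derivation:
-> registry evict(drapri)
<- -957
-> dayspinner pin(1750-01-21)
<- 1750-01-21
-> registry lodge(drapri, -404)
<- nil
-> registry recall(pust)
<- 445
-> dayspinner mhop(29)
<- 1752-06-21
-> gauge re(7590, cm, m)
<- 759/10
-> registry recall(drapri)
<- -404
-> dayspinner yhop(-6)
<- 1746-06-21
-> dayspinner roll(331)
<- 1747-05-18
-> gauge re(85, h, s)
<- 306000


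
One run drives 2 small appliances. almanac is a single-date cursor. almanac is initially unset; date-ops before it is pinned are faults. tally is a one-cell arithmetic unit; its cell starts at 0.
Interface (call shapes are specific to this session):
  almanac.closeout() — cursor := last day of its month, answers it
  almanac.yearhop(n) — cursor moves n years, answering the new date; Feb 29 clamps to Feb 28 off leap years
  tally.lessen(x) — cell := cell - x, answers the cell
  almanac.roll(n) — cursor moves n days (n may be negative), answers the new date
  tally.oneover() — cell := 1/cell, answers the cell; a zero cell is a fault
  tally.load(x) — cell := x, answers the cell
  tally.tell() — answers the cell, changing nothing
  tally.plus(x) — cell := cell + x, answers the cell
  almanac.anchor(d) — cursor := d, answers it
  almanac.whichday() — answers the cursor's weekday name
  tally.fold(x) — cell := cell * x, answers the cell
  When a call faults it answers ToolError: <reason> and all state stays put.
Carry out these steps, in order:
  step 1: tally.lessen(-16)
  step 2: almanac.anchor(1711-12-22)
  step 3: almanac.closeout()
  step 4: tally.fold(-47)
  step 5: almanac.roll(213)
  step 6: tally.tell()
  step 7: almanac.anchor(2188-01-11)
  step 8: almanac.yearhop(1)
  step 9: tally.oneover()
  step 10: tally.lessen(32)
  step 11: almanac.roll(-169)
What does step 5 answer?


-- 1. tally.lessen(-16) -> 16
-- 2. almanac.anchor(1711-12-22) -> 1711-12-22
-- 3. almanac.closeout() -> 1711-12-31
-- 4. tally.fold(-47) -> -752
-- 5. almanac.roll(213) -> 1712-07-31
-- 6. tally.tell() -> -752
-- 7. almanac.anchor(2188-01-11) -> 2188-01-11
-- 8. almanac.yearhop(1) -> 2189-01-11
-- 9. tally.oneover() -> -1/752
-- 10. tally.lessen(32) -> -24065/752
-- 11. almanac.roll(-169) -> 2188-07-26

Answer: 1712-07-31


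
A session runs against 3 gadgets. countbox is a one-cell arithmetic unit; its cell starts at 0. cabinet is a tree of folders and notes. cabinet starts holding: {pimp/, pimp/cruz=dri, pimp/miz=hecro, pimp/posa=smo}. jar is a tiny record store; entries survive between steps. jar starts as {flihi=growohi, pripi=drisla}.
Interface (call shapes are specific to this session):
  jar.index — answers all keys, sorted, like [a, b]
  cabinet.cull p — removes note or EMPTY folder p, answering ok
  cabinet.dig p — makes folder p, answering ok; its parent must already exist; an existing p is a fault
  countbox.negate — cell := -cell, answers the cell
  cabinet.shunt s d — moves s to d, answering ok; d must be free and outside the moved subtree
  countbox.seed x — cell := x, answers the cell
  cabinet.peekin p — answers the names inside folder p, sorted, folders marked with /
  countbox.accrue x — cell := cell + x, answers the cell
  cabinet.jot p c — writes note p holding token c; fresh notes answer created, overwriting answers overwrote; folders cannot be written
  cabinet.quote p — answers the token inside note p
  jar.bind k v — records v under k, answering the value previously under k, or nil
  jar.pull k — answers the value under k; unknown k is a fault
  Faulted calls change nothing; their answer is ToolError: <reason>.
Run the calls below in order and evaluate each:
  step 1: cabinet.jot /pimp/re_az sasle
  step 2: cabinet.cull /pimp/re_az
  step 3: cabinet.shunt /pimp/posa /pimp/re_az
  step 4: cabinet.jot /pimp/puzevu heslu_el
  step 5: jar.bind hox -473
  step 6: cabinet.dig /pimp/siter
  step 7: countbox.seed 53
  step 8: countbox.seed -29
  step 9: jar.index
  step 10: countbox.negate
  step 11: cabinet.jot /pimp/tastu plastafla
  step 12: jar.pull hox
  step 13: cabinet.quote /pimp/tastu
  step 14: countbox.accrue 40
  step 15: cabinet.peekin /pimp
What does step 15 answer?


Answer: [cruz, miz, puzevu, re_az, siter/, tastu]

Derivation:
·→ jot(p: /pimp/re_az, c: sasle)
·← created
·→ cull(p: /pimp/re_az)
·← ok
·→ shunt(s: /pimp/posa, d: /pimp/re_az)
·← ok
·→ jot(p: /pimp/puzevu, c: heslu_el)
·← created
·→ bind(k: hox, v: -473)
·← nil
·→ dig(p: /pimp/siter)
·← ok
·→ seed(x: 53)
·← 53
·→ seed(x: -29)
·← -29
·→ index()
·← [flihi, hox, pripi]
·→ negate()
·← 29
·→ jot(p: /pimp/tastu, c: plastafla)
·← created
·→ pull(k: hox)
·← -473
·→ quote(p: /pimp/tastu)
·← plastafla
·→ accrue(x: 40)
·← 69
·→ peekin(p: /pimp)
·← [cruz, miz, puzevu, re_az, siter/, tastu]


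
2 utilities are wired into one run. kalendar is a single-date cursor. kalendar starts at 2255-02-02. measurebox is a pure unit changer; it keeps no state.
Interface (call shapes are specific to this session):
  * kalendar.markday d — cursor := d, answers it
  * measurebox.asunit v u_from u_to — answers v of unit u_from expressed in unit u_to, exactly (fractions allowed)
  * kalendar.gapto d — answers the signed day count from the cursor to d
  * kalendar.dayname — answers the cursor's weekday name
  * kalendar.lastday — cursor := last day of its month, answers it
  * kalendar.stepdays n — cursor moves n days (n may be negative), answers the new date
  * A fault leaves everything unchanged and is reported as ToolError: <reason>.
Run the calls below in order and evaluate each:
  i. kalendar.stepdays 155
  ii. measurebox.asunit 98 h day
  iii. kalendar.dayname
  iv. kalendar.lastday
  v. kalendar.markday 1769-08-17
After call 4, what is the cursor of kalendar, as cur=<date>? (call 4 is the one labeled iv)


==> stepdays(n: 155)
<== 2255-07-07
==> asunit(v: 98, u_from: h, u_to: day)
<== 49/12
==> dayname()
<== Saturday
==> lastday()
<== 2255-07-31
==> markday(d: 1769-08-17)
<== 1769-08-17

Answer: cur=2255-07-31


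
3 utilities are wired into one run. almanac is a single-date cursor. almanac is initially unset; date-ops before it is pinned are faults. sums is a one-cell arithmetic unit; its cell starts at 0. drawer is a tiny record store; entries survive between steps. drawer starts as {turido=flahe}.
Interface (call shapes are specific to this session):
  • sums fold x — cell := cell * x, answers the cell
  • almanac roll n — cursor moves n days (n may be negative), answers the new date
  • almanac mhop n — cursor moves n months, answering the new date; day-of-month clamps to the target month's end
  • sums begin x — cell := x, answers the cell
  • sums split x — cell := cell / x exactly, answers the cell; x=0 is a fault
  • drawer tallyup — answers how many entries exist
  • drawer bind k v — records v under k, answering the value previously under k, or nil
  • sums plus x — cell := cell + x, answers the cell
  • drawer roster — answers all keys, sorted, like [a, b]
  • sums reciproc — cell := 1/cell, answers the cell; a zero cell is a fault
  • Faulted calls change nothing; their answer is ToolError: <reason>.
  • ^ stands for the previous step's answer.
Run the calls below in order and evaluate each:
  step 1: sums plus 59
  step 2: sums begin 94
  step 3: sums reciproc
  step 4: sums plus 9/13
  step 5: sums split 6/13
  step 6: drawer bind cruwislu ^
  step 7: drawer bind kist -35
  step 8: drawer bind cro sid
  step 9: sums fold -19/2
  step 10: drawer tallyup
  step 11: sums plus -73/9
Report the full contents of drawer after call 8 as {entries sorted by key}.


Answer: {cro=sid, cruwislu=859/564, kist=-35, turido=flahe}

Derivation:
Using sums plus(x→59), and see 59.
Next I call sums begin(x→94): 94.
I run sums reciproc(), yielding 1/94.
I use sums plus(x→9/13), which returns 859/1222.
I invoke sums split(x→6/13), which returns 859/564.
Next I call drawer bind(k→cruwislu, v→^), giving nil.
I invoke drawer bind(k→kist, v→-35), and observe nil.
I call drawer bind(k→cro, v→sid), and observe nil.
Next I call sums fold(x→-19/2), and see -16321/1128.
Next I call drawer tallyup(), → 4.
I call sums plus(x→-73/9), — result: -76411/3384.


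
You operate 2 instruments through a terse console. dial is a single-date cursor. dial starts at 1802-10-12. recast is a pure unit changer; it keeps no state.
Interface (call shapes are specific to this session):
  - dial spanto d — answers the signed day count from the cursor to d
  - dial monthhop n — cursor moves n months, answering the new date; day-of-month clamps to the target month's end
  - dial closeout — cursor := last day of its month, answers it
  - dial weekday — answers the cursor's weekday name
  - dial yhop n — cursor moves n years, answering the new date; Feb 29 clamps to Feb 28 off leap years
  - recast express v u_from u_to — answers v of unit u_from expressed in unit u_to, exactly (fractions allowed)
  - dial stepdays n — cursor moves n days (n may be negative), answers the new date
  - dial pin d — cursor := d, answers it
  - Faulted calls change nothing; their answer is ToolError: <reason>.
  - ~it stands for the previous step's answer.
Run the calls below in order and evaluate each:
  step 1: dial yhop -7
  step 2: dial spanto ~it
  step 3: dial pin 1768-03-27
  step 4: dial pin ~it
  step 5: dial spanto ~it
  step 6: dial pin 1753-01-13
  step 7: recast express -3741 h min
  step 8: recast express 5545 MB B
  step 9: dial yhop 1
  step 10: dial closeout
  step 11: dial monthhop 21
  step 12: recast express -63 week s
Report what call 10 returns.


Then dial yhop on n='-7', — result: 1795-10-12.
Now I run dial spanto on d='~it', → 0.
Now I run dial pin on d='1768-03-27', which returns 1768-03-27.
I use dial pin on d='~it', giving 1768-03-27.
Calling dial spanto on d='~it': 0.
I call dial pin on d='1753-01-13', → 1753-01-13.
Invoking recast express on v='-3741', u_from='h', u_to='min', — result: -224460.
Then recast express on v='5545', u_from='MB', u_to='B', yielding 5545000000.
Then dial yhop on n='1', and observe 1754-01-13.
Calling dial closeout, → 1754-01-31.
I invoke dial monthhop on n='21', giving 1755-10-31.
Next I call recast express on v='-63', u_from='week', u_to='s', — result: -38102400.

Answer: 1754-01-31


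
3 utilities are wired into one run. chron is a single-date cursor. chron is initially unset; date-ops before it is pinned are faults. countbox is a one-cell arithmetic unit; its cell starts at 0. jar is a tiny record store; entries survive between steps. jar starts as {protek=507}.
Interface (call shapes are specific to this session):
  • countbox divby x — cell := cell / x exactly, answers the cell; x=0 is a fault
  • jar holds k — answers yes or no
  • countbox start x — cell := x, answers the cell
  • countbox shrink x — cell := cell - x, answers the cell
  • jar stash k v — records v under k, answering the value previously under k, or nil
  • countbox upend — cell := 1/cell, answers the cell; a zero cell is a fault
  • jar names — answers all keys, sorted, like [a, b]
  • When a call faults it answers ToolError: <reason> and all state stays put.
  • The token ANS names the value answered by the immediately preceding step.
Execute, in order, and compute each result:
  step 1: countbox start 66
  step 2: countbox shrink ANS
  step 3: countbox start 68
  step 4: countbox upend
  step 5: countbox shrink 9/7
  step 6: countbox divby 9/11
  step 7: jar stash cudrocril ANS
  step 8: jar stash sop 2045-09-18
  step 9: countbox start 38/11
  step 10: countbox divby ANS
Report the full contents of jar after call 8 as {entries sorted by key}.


Answer: {cudrocril=-6655/4284, protek=507, sop=2045-09-18}

Derivation:
# countbox start(x→66) : 66
# countbox shrink(x→ANS) : 0
# countbox start(x→68) : 68
# countbox upend() : 1/68
# countbox shrink(x→9/7) : -605/476
# countbox divby(x→9/11) : -6655/4284
# jar stash(k→cudrocril, v→ANS) : nil
# jar stash(k→sop, v→2045-09-18) : nil
# countbox start(x→38/11) : 38/11
# countbox divby(x→ANS) : 1


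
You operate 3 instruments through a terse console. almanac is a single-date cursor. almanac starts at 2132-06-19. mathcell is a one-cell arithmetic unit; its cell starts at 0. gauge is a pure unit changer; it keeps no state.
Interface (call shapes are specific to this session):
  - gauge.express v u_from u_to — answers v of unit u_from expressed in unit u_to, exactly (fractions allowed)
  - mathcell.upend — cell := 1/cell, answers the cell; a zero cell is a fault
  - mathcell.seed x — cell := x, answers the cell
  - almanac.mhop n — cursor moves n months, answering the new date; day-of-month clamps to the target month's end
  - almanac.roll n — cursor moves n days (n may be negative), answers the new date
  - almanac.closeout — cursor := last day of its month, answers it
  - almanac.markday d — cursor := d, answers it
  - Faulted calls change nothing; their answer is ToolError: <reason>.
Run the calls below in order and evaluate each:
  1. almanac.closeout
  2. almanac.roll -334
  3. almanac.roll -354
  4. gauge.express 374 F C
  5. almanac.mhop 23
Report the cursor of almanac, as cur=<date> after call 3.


> closeout
[out] 2132-06-30
> roll n='-334'
[out] 2131-08-01
> roll n='-354'
[out] 2130-08-12
> express v='374' u_from='F' u_to='C'
[out] 190
> mhop n='23'
[out] 2132-07-12

Answer: cur=2130-08-12


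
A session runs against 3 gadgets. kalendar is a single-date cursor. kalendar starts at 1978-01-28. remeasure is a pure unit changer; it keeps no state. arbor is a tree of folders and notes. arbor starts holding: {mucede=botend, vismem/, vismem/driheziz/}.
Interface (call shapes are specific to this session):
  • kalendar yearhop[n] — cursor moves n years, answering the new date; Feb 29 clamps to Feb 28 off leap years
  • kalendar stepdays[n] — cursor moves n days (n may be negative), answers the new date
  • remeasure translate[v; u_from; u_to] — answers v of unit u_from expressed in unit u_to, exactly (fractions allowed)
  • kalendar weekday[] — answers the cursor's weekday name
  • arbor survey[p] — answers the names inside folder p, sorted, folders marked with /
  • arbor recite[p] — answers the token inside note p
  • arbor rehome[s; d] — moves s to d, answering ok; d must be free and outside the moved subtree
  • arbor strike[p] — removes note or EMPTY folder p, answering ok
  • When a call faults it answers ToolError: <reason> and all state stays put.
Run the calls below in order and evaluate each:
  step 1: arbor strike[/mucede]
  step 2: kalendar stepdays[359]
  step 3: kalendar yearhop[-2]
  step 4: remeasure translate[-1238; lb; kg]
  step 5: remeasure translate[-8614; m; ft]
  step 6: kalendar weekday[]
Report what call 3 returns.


! arbor strike(p→/mucede) => ok
! kalendar stepdays(n→359) => 1979-01-22
! kalendar yearhop(n→-2) => 1977-01-22
! remeasure translate(v→-1238, u_from→lb, u_to→kg) => -28077367703/50000000
! remeasure translate(v→-8614, u_from→m, u_to→ft) => -10767500/381
! kalendar weekday() => Saturday

Answer: 1977-01-22


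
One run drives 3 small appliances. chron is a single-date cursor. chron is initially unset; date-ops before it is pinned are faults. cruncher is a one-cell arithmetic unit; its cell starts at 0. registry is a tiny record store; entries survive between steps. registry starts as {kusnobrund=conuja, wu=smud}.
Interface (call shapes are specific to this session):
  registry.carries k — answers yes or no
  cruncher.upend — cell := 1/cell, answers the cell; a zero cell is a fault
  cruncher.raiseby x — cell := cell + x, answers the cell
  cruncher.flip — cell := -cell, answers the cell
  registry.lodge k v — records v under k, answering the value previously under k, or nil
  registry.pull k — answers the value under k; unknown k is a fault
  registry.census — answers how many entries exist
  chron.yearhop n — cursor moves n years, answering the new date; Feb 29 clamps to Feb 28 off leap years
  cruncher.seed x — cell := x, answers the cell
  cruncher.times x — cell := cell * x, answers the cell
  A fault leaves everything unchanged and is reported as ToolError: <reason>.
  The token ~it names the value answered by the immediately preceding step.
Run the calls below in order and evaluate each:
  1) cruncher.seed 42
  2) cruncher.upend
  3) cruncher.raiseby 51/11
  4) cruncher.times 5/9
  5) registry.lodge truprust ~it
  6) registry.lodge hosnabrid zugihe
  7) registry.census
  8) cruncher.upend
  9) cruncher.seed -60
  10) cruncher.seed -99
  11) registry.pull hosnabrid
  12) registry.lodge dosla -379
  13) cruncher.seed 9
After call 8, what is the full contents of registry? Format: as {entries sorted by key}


Answer: {hosnabrid=zugihe, kusnobrund=conuja, truprust=10765/4158, wu=smud}

Derivation:
;; 1. cruncher.seed(x: 42) -> 42
;; 2. cruncher.upend() -> 1/42
;; 3. cruncher.raiseby(x: 51/11) -> 2153/462
;; 4. cruncher.times(x: 5/9) -> 10765/4158
;; 5. registry.lodge(k: truprust, v: ~it) -> nil
;; 6. registry.lodge(k: hosnabrid, v: zugihe) -> nil
;; 7. registry.census() -> 4
;; 8. cruncher.upend() -> 4158/10765
;; 9. cruncher.seed(x: -60) -> -60
;; 10. cruncher.seed(x: -99) -> -99
;; 11. registry.pull(k: hosnabrid) -> zugihe
;; 12. registry.lodge(k: dosla, v: -379) -> nil
;; 13. cruncher.seed(x: 9) -> 9


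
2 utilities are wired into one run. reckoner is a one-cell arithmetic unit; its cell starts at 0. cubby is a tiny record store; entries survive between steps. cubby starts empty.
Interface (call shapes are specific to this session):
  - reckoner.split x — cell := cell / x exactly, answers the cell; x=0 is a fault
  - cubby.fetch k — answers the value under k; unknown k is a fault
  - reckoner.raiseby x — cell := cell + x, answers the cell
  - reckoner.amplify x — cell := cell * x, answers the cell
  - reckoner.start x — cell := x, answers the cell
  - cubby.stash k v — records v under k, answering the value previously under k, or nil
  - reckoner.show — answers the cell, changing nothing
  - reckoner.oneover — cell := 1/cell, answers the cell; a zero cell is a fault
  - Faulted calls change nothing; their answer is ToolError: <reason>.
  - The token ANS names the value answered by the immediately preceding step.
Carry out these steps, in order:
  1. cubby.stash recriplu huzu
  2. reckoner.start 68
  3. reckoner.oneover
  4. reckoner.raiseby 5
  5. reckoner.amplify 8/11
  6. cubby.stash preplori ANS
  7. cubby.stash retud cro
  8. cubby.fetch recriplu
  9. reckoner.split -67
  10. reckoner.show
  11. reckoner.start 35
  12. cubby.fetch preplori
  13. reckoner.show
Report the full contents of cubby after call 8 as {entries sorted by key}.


> stash k='recriplu' v='huzu'
:: nil
> start x='68'
:: 68
> oneover
:: 1/68
> raiseby x='5'
:: 341/68
> amplify x='8/11'
:: 62/17
> stash k='preplori' v='ANS'
:: nil
> stash k='retud' v='cro'
:: nil
> fetch k='recriplu'
:: huzu
> split x='-67'
:: -62/1139
> show
:: -62/1139
> start x='35'
:: 35
> fetch k='preplori'
:: 62/17
> show
:: 35

Answer: {preplori=62/17, recriplu=huzu, retud=cro}


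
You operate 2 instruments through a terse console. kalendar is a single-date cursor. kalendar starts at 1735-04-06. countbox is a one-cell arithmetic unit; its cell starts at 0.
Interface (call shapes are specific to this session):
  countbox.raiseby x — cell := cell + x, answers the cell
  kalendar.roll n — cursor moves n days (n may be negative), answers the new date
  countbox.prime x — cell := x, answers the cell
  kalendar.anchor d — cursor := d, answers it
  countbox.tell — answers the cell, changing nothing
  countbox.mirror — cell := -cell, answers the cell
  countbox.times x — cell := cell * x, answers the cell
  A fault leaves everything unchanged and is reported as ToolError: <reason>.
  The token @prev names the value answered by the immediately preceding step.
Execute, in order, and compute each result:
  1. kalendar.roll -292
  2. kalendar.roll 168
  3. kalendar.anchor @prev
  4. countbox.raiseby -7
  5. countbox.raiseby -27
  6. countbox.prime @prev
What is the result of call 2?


Answer: 1734-12-03

Derivation:
[in] kalendar.roll -292
:: 1734-06-18
[in] kalendar.roll 168
:: 1734-12-03
[in] kalendar.anchor @prev
:: 1734-12-03
[in] countbox.raiseby -7
:: -7
[in] countbox.raiseby -27
:: -34
[in] countbox.prime @prev
:: -34


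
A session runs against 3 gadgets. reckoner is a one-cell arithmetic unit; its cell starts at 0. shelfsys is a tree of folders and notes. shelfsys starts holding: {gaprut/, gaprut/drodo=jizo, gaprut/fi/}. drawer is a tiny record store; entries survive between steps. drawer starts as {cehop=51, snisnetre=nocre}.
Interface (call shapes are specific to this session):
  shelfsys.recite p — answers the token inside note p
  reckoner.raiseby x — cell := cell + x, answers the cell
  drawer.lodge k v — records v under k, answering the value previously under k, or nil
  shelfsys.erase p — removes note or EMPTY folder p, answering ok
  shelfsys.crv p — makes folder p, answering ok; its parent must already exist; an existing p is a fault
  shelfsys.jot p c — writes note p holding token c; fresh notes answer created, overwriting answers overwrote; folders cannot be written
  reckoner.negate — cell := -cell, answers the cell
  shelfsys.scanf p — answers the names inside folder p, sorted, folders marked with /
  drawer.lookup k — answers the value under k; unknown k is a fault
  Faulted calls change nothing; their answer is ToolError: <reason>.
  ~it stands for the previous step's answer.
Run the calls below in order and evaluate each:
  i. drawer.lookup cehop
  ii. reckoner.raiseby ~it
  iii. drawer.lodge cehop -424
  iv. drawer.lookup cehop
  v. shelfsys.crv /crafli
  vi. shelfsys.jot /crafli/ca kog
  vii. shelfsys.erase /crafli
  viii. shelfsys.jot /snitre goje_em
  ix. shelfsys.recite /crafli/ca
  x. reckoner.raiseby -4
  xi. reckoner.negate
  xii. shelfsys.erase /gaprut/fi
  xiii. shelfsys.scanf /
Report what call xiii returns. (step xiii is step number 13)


Answer: [crafli/, gaprut/, snitre]

Derivation:
→ lookup(k: cehop)
← 51
→ raiseby(x: ~it)
← 51
→ lodge(k: cehop, v: -424)
← 51
→ lookup(k: cehop)
← -424
→ crv(p: /crafli)
← ok
→ jot(p: /crafli/ca, c: kog)
← created
→ erase(p: /crafli)
← ToolError: not empty
→ jot(p: /snitre, c: goje_em)
← created
→ recite(p: /crafli/ca)
← kog
→ raiseby(x: -4)
← 47
→ negate()
← -47
→ erase(p: /gaprut/fi)
← ok
→ scanf(p: /)
← [crafli/, gaprut/, snitre]


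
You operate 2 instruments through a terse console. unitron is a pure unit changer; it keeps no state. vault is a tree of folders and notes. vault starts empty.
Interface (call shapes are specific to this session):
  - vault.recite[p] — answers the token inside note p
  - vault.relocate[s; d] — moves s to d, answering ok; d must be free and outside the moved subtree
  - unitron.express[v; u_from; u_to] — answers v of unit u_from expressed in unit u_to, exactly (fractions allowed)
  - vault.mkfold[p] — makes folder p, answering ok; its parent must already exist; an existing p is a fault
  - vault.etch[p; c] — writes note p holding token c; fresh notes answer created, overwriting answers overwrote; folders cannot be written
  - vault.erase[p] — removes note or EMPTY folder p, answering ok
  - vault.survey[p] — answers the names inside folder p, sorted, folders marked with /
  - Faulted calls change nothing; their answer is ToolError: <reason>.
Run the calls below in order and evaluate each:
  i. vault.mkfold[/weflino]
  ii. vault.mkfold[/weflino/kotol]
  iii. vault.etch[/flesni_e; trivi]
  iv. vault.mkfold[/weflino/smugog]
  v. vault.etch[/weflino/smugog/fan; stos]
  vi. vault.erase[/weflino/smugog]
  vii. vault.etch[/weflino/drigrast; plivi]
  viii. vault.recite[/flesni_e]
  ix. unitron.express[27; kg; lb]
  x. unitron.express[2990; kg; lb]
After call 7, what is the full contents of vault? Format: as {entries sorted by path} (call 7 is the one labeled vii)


Answer: {flesni_e=trivi, weflino/, weflino/drigrast=plivi, weflino/kotol/, weflino/smugog/, weflino/smugog/fan=stos}

Derivation:
>>> mkfold p→/weflino
[out] ok
>>> mkfold p→/weflino/kotol
[out] ok
>>> etch p→/flesni_e c→trivi
[out] created
>>> mkfold p→/weflino/smugog
[out] ok
>>> etch p→/weflino/smugog/fan c→stos
[out] created
>>> erase p→/weflino/smugog
[out] ToolError: not empty
>>> etch p→/weflino/drigrast c→plivi
[out] created
>>> recite p→/flesni_e
[out] trivi
>>> express v→27 u_from→kg u_to→lb
[out] 2700000000/45359237
>>> express v→2990 u_from→kg u_to→lb
[out] 299000000000/45359237


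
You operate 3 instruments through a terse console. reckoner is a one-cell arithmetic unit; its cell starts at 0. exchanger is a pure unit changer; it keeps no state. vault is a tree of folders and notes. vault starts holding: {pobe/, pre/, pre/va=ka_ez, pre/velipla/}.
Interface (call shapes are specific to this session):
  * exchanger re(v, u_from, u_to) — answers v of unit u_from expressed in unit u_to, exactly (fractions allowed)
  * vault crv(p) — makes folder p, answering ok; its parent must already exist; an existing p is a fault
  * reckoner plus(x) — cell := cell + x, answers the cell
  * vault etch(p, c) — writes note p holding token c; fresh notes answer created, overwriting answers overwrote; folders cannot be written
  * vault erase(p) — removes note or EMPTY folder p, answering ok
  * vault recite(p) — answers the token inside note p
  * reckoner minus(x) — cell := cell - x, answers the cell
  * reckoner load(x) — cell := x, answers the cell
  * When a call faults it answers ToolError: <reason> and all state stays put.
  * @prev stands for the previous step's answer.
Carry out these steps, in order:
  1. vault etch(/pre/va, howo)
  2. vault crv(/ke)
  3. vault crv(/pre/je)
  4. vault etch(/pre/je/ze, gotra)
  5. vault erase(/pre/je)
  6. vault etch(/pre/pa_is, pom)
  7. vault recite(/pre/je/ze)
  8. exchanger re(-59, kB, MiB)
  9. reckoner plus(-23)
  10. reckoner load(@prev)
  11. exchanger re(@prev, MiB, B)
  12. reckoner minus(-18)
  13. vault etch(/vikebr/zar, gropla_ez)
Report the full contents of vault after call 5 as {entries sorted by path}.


Answer: {ke/, pobe/, pre/, pre/je/, pre/je/ze=gotra, pre/va=howo, pre/velipla/}

Derivation:
·→ vault etch(p: /pre/va, c: howo)
·← overwrote
·→ vault crv(p: /ke)
·← ok
·→ vault crv(p: /pre/je)
·← ok
·→ vault etch(p: /pre/je/ze, c: gotra)
·← created
·→ vault erase(p: /pre/je)
·← ToolError: not empty
·→ vault etch(p: /pre/pa_is, c: pom)
·← created
·→ vault recite(p: /pre/je/ze)
·← gotra
·→ exchanger re(v: -59, u_from: kB, u_to: MiB)
·← -7375/131072
·→ reckoner plus(x: -23)
·← -23
·→ reckoner load(x: @prev)
·← -23
·→ exchanger re(v: @prev, u_from: MiB, u_to: B)
·← -24117248
·→ reckoner minus(x: -18)
·← -5
·→ vault etch(p: /vikebr/zar, c: gropla_ez)
·← ToolError: no parent
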